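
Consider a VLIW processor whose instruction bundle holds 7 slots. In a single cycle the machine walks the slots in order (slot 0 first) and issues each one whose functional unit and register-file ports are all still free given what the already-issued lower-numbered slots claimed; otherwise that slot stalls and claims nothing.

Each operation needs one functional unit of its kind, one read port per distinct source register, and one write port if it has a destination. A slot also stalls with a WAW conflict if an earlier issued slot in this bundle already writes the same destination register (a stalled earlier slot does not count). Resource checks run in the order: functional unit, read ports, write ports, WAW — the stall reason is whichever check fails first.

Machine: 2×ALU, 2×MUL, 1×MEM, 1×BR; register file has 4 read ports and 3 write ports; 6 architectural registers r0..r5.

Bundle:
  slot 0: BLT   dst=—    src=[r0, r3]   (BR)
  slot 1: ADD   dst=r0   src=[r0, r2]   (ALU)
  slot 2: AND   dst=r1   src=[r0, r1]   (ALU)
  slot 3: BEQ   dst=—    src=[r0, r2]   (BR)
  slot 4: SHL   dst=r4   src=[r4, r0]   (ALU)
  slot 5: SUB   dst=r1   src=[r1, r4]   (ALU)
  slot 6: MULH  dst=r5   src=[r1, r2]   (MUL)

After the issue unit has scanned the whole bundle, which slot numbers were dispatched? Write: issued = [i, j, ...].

#0 BR src=r0,r3 dispatched  <A:2 Mu:2 Ld:1 B:0 rd:2 wr:3>
#1 ALU src=r0,r2 dispatched  <A:1 Mu:2 Ld:1 B:0 rd:0 wr:2>
#2 ALU src=r0,r1 held:RD_PORT  <A:1 Mu:2 Ld:1 B:0 rd:0 wr:2>
#3 BR src=r0,r2 held:FU  <A:1 Mu:2 Ld:1 B:0 rd:0 wr:2>
#4 ALU src=r4,r0 held:RD_PORT  <A:1 Mu:2 Ld:1 B:0 rd:0 wr:2>
#5 ALU src=r1,r4 held:RD_PORT  <A:1 Mu:2 Ld:1 B:0 rd:0 wr:2>
#6 MUL src=r1,r2 held:RD_PORT  <A:1 Mu:2 Ld:1 B:0 rd:0 wr:2>

issued = [0, 1]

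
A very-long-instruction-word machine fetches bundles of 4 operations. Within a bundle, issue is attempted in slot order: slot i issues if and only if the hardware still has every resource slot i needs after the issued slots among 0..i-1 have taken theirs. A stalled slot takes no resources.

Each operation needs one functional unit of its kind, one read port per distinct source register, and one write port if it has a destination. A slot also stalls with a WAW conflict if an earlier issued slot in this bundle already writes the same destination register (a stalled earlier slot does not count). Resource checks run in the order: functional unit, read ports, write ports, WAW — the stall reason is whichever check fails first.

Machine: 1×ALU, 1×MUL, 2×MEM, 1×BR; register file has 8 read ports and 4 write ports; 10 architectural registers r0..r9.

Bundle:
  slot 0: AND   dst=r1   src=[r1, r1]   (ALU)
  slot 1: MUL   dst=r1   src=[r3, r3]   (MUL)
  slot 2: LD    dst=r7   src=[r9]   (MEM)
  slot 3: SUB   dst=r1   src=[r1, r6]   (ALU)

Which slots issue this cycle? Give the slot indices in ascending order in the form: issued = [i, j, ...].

(0) want 1×ALU +1rd +1wr — yes → AL0|MU1|ME2|BR1|rd7|wr3
(1) want 1×MUL +1rd +1wr — WAW → AL0|MU1|ME2|BR1|rd7|wr3
(2) want 1×MEM +1rd +1wr — yes → AL0|MU1|ME1|BR1|rd6|wr2
(3) want 1×ALU +2rd +1wr — FU → AL0|MU1|ME1|BR1|rd6|wr2

issued = [0, 2]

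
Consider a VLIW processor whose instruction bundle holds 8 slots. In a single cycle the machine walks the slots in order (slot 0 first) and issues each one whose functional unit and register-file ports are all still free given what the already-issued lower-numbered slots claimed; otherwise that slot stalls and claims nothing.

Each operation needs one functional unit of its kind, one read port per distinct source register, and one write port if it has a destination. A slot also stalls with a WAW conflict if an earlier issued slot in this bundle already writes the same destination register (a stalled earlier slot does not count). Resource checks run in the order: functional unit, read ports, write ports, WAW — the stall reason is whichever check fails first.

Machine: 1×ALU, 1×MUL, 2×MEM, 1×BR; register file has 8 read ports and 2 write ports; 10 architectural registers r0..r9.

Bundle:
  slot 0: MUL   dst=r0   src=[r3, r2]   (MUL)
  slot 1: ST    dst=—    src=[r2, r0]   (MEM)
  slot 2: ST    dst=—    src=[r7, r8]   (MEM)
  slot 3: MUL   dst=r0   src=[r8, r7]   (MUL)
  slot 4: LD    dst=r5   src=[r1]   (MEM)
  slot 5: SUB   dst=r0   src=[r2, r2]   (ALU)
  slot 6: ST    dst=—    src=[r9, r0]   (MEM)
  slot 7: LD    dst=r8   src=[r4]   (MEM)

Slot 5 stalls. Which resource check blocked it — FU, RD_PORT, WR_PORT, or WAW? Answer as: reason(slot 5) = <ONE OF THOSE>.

reason(slot 5) = WAW

[0] MUL needs rd=2 wr=1: ok; after: ALU=1 MUL=0 MEM=2 BR=1, R=6, W=1
[1] MEM needs rd=2 wr=0: ok; after: ALU=1 MUL=0 MEM=1 BR=1, R=4, W=1
[2] MEM needs rd=2 wr=0: ok; after: ALU=1 MUL=0 MEM=0 BR=1, R=2, W=1
[3] MUL needs rd=2 wr=1: FU; after: ALU=1 MUL=0 MEM=0 BR=1, R=2, W=1
[4] MEM needs rd=1 wr=1: FU; after: ALU=1 MUL=0 MEM=0 BR=1, R=2, W=1
[5] ALU needs rd=1 wr=1: WAW; after: ALU=1 MUL=0 MEM=0 BR=1, R=2, W=1
[6] MEM needs rd=2 wr=0: FU; after: ALU=1 MUL=0 MEM=0 BR=1, R=2, W=1
[7] MEM needs rd=1 wr=1: FU; after: ALU=1 MUL=0 MEM=0 BR=1, R=2, W=1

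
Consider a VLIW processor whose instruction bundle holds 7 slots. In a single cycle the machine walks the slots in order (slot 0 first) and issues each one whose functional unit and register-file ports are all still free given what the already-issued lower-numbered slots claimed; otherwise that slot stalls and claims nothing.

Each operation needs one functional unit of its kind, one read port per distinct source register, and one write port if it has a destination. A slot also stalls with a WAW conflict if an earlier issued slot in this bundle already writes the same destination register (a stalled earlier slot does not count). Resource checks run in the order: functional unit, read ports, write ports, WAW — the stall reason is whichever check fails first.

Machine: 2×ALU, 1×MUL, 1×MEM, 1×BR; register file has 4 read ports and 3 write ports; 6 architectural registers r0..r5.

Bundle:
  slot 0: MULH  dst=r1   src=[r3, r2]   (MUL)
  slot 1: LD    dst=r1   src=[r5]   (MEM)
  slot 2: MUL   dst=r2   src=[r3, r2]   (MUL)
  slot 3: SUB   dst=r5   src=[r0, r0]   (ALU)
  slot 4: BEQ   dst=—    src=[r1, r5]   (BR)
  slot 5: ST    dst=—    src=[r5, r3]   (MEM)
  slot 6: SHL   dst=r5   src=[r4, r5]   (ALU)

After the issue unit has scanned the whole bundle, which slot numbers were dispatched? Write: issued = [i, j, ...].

(0) want 1×MUL +2rd +1wr — yes → AL2|MU0|ME1|BR1|rd2|wr2
(1) want 1×MEM +1rd +1wr — WAW → AL2|MU0|ME1|BR1|rd2|wr2
(2) want 1×MUL +2rd +1wr — FU → AL2|MU0|ME1|BR1|rd2|wr2
(3) want 1×ALU +1rd +1wr — yes → AL1|MU0|ME1|BR1|rd1|wr1
(4) want 1×BR +2rd +0wr — RD_PORT → AL1|MU0|ME1|BR1|rd1|wr1
(5) want 1×MEM +2rd +0wr — RD_PORT → AL1|MU0|ME1|BR1|rd1|wr1
(6) want 1×ALU +2rd +1wr — RD_PORT → AL1|MU0|ME1|BR1|rd1|wr1

issued = [0, 3]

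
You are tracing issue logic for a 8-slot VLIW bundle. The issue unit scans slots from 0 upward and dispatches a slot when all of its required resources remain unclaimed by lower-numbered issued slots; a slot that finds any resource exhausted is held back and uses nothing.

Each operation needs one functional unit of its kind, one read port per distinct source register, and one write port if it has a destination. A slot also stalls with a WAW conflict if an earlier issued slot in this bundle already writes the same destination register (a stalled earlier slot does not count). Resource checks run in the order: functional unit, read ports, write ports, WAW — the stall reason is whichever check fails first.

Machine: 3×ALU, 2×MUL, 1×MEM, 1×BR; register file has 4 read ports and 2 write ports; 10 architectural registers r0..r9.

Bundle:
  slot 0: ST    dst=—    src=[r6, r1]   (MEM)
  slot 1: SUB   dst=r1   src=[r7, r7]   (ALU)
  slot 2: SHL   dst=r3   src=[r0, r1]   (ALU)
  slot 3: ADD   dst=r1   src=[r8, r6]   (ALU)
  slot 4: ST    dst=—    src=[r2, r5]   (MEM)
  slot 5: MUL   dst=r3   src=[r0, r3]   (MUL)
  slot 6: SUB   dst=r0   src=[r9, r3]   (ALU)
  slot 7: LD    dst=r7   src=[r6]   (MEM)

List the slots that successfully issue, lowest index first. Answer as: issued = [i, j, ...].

issued = [0, 1]

#0 MEM src=r6,r1 dispatched  <A:3 Mu:2 Ld:0 B:1 rd:2 wr:2>
#1 ALU src=r7,r7 dispatched  <A:2 Mu:2 Ld:0 B:1 rd:1 wr:1>
#2 ALU src=r0,r1 held:RD_PORT  <A:2 Mu:2 Ld:0 B:1 rd:1 wr:1>
#3 ALU src=r8,r6 held:RD_PORT  <A:2 Mu:2 Ld:0 B:1 rd:1 wr:1>
#4 MEM src=r2,r5 held:FU  <A:2 Mu:2 Ld:0 B:1 rd:1 wr:1>
#5 MUL src=r0,r3 held:RD_PORT  <A:2 Mu:2 Ld:0 B:1 rd:1 wr:1>
#6 ALU src=r9,r3 held:RD_PORT  <A:2 Mu:2 Ld:0 B:1 rd:1 wr:1>
#7 MEM src=r6 held:FU  <A:2 Mu:2 Ld:0 B:1 rd:1 wr:1>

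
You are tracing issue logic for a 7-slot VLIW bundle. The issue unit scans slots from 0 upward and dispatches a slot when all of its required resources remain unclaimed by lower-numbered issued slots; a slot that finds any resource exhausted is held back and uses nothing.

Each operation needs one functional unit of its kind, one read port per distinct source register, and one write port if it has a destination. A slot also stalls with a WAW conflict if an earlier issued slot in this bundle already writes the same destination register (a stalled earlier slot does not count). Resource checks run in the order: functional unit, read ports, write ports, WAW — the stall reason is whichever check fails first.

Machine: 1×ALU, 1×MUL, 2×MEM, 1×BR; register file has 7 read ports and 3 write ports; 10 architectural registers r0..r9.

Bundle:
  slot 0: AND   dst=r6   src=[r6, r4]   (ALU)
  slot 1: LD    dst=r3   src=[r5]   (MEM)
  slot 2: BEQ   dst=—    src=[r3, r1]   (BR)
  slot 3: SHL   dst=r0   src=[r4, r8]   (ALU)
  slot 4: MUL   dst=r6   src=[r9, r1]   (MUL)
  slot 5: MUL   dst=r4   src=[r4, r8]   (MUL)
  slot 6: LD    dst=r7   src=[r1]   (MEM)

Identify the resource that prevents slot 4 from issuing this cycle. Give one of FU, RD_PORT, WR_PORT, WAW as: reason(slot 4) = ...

reason(slot 4) = WAW

  0. ALU→r6 ⇒ go  {0A/1Mu/2Ld/1B | 5r 2w}
  1. MEM→r3 ⇒ go  {0A/1Mu/1Ld/1B | 4r 1w}
  2. BR ⇒ go  {0A/1Mu/1Ld/0B | 2r 1w}
  3. ALU→r0 ⇒ no(FU)  {0A/1Mu/1Ld/0B | 2r 1w}
  4. MUL→r6 ⇒ no(WAW)  {0A/1Mu/1Ld/0B | 2r 1w}
  5. MUL→r4 ⇒ go  {0A/0Mu/1Ld/0B | 0r 0w}
  6. MEM→r7 ⇒ no(RD_PORT)  {0A/0Mu/1Ld/0B | 0r 0w}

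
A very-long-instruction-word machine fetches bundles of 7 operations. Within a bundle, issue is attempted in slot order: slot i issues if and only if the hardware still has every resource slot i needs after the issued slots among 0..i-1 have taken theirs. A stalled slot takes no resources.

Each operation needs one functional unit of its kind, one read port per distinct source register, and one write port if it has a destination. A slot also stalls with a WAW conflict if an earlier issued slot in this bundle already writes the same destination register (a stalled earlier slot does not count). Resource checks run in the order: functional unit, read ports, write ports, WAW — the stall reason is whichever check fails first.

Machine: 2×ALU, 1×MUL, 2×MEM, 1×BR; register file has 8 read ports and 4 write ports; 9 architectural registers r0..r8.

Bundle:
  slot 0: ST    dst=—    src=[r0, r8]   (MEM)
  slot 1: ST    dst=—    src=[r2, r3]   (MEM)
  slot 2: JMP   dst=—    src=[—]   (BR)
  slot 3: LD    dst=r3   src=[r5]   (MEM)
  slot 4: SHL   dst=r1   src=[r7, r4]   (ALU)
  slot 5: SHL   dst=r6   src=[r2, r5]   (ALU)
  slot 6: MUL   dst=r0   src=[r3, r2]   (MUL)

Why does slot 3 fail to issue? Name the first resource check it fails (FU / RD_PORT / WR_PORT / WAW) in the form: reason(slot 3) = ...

reason(slot 3) = FU

  0. MEM ⇒ go  {2A/1Mu/1Ld/1B | 6r 4w}
  1. MEM ⇒ go  {2A/1Mu/0Ld/1B | 4r 4w}
  2. BR ⇒ go  {2A/1Mu/0Ld/0B | 4r 4w}
  3. MEM→r3 ⇒ no(FU)  {2A/1Mu/0Ld/0B | 4r 4w}
  4. ALU→r1 ⇒ go  {1A/1Mu/0Ld/0B | 2r 3w}
  5. ALU→r6 ⇒ go  {0A/1Mu/0Ld/0B | 0r 2w}
  6. MUL→r0 ⇒ no(RD_PORT)  {0A/1Mu/0Ld/0B | 0r 2w}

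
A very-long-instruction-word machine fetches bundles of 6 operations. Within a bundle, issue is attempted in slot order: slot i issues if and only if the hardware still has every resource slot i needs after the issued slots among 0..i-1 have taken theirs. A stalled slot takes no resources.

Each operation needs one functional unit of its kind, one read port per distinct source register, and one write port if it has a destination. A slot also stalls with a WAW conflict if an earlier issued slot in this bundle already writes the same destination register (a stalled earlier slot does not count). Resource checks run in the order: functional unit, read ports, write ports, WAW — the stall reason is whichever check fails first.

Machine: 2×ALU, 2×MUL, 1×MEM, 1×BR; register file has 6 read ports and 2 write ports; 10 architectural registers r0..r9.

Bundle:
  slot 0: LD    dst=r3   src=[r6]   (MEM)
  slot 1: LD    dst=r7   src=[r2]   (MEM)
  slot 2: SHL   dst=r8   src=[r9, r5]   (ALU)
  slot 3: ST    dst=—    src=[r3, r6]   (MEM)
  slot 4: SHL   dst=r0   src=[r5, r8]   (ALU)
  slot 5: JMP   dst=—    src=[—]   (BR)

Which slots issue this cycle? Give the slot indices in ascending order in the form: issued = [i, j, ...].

[0] MEM needs rd=1 wr=1: ok; after: ALU=2 MUL=2 MEM=0 BR=1, R=5, W=1
[1] MEM needs rd=1 wr=1: FU; after: ALU=2 MUL=2 MEM=0 BR=1, R=5, W=1
[2] ALU needs rd=2 wr=1: ok; after: ALU=1 MUL=2 MEM=0 BR=1, R=3, W=0
[3] MEM needs rd=2 wr=0: FU; after: ALU=1 MUL=2 MEM=0 BR=1, R=3, W=0
[4] ALU needs rd=2 wr=1: WR_PORT; after: ALU=1 MUL=2 MEM=0 BR=1, R=3, W=0
[5] BR needs rd=0 wr=0: ok; after: ALU=1 MUL=2 MEM=0 BR=0, R=3, W=0

issued = [0, 2, 5]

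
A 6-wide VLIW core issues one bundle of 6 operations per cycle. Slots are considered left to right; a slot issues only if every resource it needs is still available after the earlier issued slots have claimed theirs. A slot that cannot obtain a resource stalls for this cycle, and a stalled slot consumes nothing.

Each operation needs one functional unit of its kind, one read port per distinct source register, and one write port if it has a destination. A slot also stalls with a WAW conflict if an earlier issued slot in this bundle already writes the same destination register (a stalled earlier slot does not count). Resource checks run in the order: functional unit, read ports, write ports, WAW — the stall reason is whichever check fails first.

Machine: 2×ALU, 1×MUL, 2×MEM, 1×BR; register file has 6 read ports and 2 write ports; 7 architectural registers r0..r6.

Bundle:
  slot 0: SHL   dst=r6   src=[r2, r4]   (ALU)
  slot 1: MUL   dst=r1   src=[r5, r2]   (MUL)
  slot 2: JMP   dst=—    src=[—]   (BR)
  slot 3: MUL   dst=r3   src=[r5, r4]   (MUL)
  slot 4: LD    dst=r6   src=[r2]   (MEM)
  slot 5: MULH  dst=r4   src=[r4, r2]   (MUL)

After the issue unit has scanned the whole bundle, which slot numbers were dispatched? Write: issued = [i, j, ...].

(0) want 1×ALU +2rd +1wr — yes → AL1|MU1|ME2|BR1|rd4|wr1
(1) want 1×MUL +2rd +1wr — yes → AL1|MU0|ME2|BR1|rd2|wr0
(2) want 1×BR +0rd +0wr — yes → AL1|MU0|ME2|BR0|rd2|wr0
(3) want 1×MUL +2rd +1wr — FU → AL1|MU0|ME2|BR0|rd2|wr0
(4) want 1×MEM +1rd +1wr — WR_PORT → AL1|MU0|ME2|BR0|rd2|wr0
(5) want 1×MUL +2rd +1wr — FU → AL1|MU0|ME2|BR0|rd2|wr0

issued = [0, 1, 2]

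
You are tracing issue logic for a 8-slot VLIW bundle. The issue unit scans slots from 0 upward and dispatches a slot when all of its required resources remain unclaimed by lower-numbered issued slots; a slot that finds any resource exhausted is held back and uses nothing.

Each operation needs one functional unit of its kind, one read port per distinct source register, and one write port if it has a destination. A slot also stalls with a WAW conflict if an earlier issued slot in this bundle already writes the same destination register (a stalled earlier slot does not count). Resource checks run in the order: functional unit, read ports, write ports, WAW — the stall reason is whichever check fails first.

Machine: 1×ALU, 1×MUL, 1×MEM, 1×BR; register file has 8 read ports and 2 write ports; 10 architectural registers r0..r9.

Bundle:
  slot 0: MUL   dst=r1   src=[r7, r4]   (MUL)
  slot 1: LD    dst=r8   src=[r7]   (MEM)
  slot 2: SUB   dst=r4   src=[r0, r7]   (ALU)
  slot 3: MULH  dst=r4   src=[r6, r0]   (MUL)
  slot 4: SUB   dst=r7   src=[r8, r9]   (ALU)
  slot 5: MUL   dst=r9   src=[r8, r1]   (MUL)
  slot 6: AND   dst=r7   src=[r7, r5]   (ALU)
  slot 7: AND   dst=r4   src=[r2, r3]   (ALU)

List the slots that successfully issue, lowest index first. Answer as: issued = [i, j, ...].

issued = [0, 1]

[0] MUL needs rd=2 wr=1: ok; after: ALU=1 MUL=0 MEM=1 BR=1, R=6, W=1
[1] MEM needs rd=1 wr=1: ok; after: ALU=1 MUL=0 MEM=0 BR=1, R=5, W=0
[2] ALU needs rd=2 wr=1: WR_PORT; after: ALU=1 MUL=0 MEM=0 BR=1, R=5, W=0
[3] MUL needs rd=2 wr=1: FU; after: ALU=1 MUL=0 MEM=0 BR=1, R=5, W=0
[4] ALU needs rd=2 wr=1: WR_PORT; after: ALU=1 MUL=0 MEM=0 BR=1, R=5, W=0
[5] MUL needs rd=2 wr=1: FU; after: ALU=1 MUL=0 MEM=0 BR=1, R=5, W=0
[6] ALU needs rd=2 wr=1: WR_PORT; after: ALU=1 MUL=0 MEM=0 BR=1, R=5, W=0
[7] ALU needs rd=2 wr=1: WR_PORT; after: ALU=1 MUL=0 MEM=0 BR=1, R=5, W=0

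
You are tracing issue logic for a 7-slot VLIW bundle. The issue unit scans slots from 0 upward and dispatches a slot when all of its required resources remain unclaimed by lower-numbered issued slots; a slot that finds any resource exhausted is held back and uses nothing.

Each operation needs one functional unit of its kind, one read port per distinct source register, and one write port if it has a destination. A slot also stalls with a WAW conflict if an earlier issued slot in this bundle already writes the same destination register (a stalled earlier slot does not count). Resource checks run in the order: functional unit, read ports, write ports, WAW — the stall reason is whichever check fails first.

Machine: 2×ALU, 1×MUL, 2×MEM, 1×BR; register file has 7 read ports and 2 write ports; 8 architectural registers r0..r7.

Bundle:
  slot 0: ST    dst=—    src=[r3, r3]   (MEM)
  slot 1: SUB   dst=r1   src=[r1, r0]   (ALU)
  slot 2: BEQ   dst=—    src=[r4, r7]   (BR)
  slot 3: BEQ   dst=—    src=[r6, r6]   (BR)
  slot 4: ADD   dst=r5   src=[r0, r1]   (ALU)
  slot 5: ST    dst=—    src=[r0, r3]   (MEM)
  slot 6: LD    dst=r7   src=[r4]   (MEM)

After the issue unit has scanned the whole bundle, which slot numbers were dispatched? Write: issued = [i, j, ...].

[0] MEM needs rd=1 wr=0: ok; after: ALU=2 MUL=1 MEM=1 BR=1, R=6, W=2
[1] ALU needs rd=2 wr=1: ok; after: ALU=1 MUL=1 MEM=1 BR=1, R=4, W=1
[2] BR needs rd=2 wr=0: ok; after: ALU=1 MUL=1 MEM=1 BR=0, R=2, W=1
[3] BR needs rd=1 wr=0: FU; after: ALU=1 MUL=1 MEM=1 BR=0, R=2, W=1
[4] ALU needs rd=2 wr=1: ok; after: ALU=0 MUL=1 MEM=1 BR=0, R=0, W=0
[5] MEM needs rd=2 wr=0: RD_PORT; after: ALU=0 MUL=1 MEM=1 BR=0, R=0, W=0
[6] MEM needs rd=1 wr=1: RD_PORT; after: ALU=0 MUL=1 MEM=1 BR=0, R=0, W=0

issued = [0, 1, 2, 4]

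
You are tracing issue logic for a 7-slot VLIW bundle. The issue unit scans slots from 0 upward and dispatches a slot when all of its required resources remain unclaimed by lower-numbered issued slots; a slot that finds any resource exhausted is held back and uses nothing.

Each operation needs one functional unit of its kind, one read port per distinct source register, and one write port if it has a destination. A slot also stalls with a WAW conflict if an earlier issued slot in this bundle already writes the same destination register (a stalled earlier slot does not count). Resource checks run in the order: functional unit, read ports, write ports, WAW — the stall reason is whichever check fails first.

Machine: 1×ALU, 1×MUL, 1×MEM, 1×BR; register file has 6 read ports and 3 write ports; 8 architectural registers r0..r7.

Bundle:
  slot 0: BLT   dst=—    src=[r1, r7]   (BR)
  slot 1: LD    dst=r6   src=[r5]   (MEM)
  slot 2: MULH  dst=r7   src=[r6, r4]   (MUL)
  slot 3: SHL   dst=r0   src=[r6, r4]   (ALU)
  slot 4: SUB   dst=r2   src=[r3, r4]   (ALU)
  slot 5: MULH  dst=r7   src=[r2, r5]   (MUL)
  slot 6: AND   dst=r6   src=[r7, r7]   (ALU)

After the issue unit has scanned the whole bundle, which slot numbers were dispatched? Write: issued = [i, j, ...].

issued = [0, 1, 2]

slot 0 (BR): ISSUE — free A1,Mu1,Ld1,B0 rp4 wp3
slot 1 (MEM): ISSUE — free A1,Mu1,Ld0,B0 rp3 wp2
slot 2 (MUL): ISSUE — free A1,Mu0,Ld0,B0 rp1 wp1
slot 3 (ALU): stall RD_PORT — free A1,Mu0,Ld0,B0 rp1 wp1
slot 4 (ALU): stall RD_PORT — free A1,Mu0,Ld0,B0 rp1 wp1
slot 5 (MUL): stall FU — free A1,Mu0,Ld0,B0 rp1 wp1
slot 6 (ALU): stall WAW — free A1,Mu0,Ld0,B0 rp1 wp1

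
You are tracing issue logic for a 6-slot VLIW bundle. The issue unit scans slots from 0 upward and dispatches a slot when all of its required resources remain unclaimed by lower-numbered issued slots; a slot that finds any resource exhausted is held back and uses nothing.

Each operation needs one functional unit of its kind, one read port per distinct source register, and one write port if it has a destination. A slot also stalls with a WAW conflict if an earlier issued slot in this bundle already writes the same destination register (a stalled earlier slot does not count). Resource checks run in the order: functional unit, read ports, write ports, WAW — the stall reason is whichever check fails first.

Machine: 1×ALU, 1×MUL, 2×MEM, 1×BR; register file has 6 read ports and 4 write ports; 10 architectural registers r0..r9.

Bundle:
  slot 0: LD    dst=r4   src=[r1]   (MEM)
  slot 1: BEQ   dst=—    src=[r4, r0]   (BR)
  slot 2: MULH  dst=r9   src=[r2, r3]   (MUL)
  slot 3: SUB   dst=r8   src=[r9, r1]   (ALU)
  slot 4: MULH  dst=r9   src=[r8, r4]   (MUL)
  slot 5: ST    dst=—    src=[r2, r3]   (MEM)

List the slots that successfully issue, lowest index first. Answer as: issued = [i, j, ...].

#0 MEM src=r1 dispatched  <A:1 Mu:1 Ld:1 B:1 rd:5 wr:3>
#1 BR src=r4,r0 dispatched  <A:1 Mu:1 Ld:1 B:0 rd:3 wr:3>
#2 MUL src=r2,r3 dispatched  <A:1 Mu:0 Ld:1 B:0 rd:1 wr:2>
#3 ALU src=r9,r1 held:RD_PORT  <A:1 Mu:0 Ld:1 B:0 rd:1 wr:2>
#4 MUL src=r8,r4 held:FU  <A:1 Mu:0 Ld:1 B:0 rd:1 wr:2>
#5 MEM src=r2,r3 held:RD_PORT  <A:1 Mu:0 Ld:1 B:0 rd:1 wr:2>

issued = [0, 1, 2]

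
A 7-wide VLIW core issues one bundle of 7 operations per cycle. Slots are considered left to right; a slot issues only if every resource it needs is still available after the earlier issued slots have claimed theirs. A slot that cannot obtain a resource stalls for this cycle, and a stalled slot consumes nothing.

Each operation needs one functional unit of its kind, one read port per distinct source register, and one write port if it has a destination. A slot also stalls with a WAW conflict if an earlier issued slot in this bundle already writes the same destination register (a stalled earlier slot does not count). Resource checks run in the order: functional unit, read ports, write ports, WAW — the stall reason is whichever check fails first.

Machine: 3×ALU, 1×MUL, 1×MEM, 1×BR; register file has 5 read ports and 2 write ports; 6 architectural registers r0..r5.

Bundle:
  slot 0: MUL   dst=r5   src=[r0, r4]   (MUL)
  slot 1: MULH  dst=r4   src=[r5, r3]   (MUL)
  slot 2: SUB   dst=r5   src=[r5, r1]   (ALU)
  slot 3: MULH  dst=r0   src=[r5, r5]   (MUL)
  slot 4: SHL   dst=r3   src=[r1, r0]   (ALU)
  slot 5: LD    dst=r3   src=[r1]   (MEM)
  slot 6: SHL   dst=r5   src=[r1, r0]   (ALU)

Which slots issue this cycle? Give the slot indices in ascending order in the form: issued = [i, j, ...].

issued = [0, 4]

[0] MUL needs rd=2 wr=1: ok; after: ALU=3 MUL=0 MEM=1 BR=1, R=3, W=1
[1] MUL needs rd=2 wr=1: FU; after: ALU=3 MUL=0 MEM=1 BR=1, R=3, W=1
[2] ALU needs rd=2 wr=1: WAW; after: ALU=3 MUL=0 MEM=1 BR=1, R=3, W=1
[3] MUL needs rd=1 wr=1: FU; after: ALU=3 MUL=0 MEM=1 BR=1, R=3, W=1
[4] ALU needs rd=2 wr=1: ok; after: ALU=2 MUL=0 MEM=1 BR=1, R=1, W=0
[5] MEM needs rd=1 wr=1: WR_PORT; after: ALU=2 MUL=0 MEM=1 BR=1, R=1, W=0
[6] ALU needs rd=2 wr=1: RD_PORT; after: ALU=2 MUL=0 MEM=1 BR=1, R=1, W=0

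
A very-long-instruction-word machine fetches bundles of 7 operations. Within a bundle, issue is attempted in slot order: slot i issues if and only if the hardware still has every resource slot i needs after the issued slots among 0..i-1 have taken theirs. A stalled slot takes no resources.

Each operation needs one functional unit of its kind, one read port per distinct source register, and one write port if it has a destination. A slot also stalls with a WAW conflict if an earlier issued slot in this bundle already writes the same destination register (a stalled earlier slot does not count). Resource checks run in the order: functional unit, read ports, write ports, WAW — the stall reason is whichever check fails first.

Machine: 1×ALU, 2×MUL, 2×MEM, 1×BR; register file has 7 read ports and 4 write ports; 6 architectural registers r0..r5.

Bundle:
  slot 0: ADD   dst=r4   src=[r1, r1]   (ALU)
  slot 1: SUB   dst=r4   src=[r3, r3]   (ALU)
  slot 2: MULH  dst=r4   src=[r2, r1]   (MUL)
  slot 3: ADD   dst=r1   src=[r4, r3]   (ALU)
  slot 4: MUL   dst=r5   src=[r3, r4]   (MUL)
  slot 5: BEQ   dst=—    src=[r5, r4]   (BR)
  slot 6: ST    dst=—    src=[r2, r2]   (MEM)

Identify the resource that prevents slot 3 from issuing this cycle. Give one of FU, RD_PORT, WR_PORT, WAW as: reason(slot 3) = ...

[0] ALU needs rd=1 wr=1: ok; after: ALU=0 MUL=2 MEM=2 BR=1, R=6, W=3
[1] ALU needs rd=1 wr=1: FU; after: ALU=0 MUL=2 MEM=2 BR=1, R=6, W=3
[2] MUL needs rd=2 wr=1: WAW; after: ALU=0 MUL=2 MEM=2 BR=1, R=6, W=3
[3] ALU needs rd=2 wr=1: FU; after: ALU=0 MUL=2 MEM=2 BR=1, R=6, W=3
[4] MUL needs rd=2 wr=1: ok; after: ALU=0 MUL=1 MEM=2 BR=1, R=4, W=2
[5] BR needs rd=2 wr=0: ok; after: ALU=0 MUL=1 MEM=2 BR=0, R=2, W=2
[6] MEM needs rd=1 wr=0: ok; after: ALU=0 MUL=1 MEM=1 BR=0, R=1, W=2

reason(slot 3) = FU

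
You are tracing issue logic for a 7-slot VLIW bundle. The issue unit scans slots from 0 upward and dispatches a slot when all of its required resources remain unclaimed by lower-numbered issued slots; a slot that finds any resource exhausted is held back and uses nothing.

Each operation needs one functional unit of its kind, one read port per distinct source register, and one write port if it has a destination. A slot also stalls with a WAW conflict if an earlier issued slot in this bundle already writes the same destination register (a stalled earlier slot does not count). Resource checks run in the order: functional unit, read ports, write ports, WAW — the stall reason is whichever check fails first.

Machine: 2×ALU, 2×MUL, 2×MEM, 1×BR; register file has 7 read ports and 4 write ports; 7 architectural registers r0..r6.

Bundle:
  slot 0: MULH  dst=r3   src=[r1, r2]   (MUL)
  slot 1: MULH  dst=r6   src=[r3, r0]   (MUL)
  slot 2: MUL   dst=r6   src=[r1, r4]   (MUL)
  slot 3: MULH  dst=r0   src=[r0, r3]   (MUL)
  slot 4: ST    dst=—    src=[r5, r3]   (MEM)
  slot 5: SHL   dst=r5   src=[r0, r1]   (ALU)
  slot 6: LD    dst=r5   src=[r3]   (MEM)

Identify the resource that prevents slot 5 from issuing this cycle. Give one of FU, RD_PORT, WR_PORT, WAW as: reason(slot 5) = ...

(0) want 1×MUL +2rd +1wr — yes → AL2|MU1|ME2|BR1|rd5|wr3
(1) want 1×MUL +2rd +1wr — yes → AL2|MU0|ME2|BR1|rd3|wr2
(2) want 1×MUL +2rd +1wr — FU → AL2|MU0|ME2|BR1|rd3|wr2
(3) want 1×MUL +2rd +1wr — FU → AL2|MU0|ME2|BR1|rd3|wr2
(4) want 1×MEM +2rd +0wr — yes → AL2|MU0|ME1|BR1|rd1|wr2
(5) want 1×ALU +2rd +1wr — RD_PORT → AL2|MU0|ME1|BR1|rd1|wr2
(6) want 1×MEM +1rd +1wr — yes → AL2|MU0|ME0|BR1|rd0|wr1

reason(slot 5) = RD_PORT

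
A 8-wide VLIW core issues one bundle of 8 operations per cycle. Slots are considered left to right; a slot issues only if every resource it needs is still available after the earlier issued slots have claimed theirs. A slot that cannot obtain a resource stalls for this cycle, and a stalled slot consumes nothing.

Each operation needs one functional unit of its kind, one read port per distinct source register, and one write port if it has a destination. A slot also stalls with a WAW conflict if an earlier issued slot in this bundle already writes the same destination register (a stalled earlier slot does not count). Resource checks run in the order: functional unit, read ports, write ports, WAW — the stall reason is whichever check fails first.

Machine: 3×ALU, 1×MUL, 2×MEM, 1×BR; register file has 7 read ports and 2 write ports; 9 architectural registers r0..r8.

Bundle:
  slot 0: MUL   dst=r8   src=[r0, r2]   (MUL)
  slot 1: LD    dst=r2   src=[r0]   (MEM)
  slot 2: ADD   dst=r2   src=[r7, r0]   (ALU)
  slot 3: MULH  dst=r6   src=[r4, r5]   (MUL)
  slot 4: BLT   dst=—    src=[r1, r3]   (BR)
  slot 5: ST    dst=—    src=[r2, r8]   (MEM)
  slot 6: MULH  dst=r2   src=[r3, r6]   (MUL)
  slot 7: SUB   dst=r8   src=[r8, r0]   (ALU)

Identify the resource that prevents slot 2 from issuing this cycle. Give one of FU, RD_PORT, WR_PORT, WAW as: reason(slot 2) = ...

reason(slot 2) = WR_PORT

(0) want 1×MUL +2rd +1wr — yes → AL3|MU0|ME2|BR1|rd5|wr1
(1) want 1×MEM +1rd +1wr — yes → AL3|MU0|ME1|BR1|rd4|wr0
(2) want 1×ALU +2rd +1wr — WR_PORT → AL3|MU0|ME1|BR1|rd4|wr0
(3) want 1×MUL +2rd +1wr — FU → AL3|MU0|ME1|BR1|rd4|wr0
(4) want 1×BR +2rd +0wr — yes → AL3|MU0|ME1|BR0|rd2|wr0
(5) want 1×MEM +2rd +0wr — yes → AL3|MU0|ME0|BR0|rd0|wr0
(6) want 1×MUL +2rd +1wr — FU → AL3|MU0|ME0|BR0|rd0|wr0
(7) want 1×ALU +2rd +1wr — RD_PORT → AL3|MU0|ME0|BR0|rd0|wr0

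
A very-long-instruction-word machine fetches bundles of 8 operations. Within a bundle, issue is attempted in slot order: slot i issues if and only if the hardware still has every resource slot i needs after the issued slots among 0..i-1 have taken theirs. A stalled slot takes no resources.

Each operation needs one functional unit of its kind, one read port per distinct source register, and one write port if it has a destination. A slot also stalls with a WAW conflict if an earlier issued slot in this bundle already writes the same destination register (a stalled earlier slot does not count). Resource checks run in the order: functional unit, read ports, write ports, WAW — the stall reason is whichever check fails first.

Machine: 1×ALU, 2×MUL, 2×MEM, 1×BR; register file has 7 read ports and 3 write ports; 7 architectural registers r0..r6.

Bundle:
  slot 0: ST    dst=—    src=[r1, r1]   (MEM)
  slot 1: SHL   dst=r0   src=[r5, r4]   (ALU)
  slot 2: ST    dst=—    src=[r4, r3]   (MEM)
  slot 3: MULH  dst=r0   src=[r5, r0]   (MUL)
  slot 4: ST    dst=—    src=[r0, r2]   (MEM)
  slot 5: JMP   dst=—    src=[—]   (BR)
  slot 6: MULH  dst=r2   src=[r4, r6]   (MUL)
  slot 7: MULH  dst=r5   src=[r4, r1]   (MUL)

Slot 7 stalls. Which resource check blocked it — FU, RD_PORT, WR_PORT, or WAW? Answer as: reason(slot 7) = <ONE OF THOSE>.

slot 0 (MEM): ISSUE — free A1,Mu2,Ld1,B1 rp6 wp3
slot 1 (ALU): ISSUE — free A0,Mu2,Ld1,B1 rp4 wp2
slot 2 (MEM): ISSUE — free A0,Mu2,Ld0,B1 rp2 wp2
slot 3 (MUL): stall WAW — free A0,Mu2,Ld0,B1 rp2 wp2
slot 4 (MEM): stall FU — free A0,Mu2,Ld0,B1 rp2 wp2
slot 5 (BR): ISSUE — free A0,Mu2,Ld0,B0 rp2 wp2
slot 6 (MUL): ISSUE — free A0,Mu1,Ld0,B0 rp0 wp1
slot 7 (MUL): stall RD_PORT — free A0,Mu1,Ld0,B0 rp0 wp1

reason(slot 7) = RD_PORT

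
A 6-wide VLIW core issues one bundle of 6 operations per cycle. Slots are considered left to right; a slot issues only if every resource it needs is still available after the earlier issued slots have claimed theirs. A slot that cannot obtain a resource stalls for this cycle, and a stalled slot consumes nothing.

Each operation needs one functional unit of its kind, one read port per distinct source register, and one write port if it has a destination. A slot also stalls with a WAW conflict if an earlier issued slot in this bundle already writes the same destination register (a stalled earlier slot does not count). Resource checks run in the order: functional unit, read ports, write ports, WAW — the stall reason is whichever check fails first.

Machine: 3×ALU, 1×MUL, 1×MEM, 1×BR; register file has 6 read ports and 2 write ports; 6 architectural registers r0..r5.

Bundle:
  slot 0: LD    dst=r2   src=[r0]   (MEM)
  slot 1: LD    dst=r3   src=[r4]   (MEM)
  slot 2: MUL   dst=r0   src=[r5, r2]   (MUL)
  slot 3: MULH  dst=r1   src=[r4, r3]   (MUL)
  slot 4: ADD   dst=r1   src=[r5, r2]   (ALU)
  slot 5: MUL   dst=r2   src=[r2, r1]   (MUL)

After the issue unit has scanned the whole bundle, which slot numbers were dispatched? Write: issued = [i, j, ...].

issued = [0, 2]

(0) want 1×MEM +1rd +1wr — yes → AL3|MU1|ME0|BR1|rd5|wr1
(1) want 1×MEM +1rd +1wr — FU → AL3|MU1|ME0|BR1|rd5|wr1
(2) want 1×MUL +2rd +1wr — yes → AL3|MU0|ME0|BR1|rd3|wr0
(3) want 1×MUL +2rd +1wr — FU → AL3|MU0|ME0|BR1|rd3|wr0
(4) want 1×ALU +2rd +1wr — WR_PORT → AL3|MU0|ME0|BR1|rd3|wr0
(5) want 1×MUL +2rd +1wr — FU → AL3|MU0|ME0|BR1|rd3|wr0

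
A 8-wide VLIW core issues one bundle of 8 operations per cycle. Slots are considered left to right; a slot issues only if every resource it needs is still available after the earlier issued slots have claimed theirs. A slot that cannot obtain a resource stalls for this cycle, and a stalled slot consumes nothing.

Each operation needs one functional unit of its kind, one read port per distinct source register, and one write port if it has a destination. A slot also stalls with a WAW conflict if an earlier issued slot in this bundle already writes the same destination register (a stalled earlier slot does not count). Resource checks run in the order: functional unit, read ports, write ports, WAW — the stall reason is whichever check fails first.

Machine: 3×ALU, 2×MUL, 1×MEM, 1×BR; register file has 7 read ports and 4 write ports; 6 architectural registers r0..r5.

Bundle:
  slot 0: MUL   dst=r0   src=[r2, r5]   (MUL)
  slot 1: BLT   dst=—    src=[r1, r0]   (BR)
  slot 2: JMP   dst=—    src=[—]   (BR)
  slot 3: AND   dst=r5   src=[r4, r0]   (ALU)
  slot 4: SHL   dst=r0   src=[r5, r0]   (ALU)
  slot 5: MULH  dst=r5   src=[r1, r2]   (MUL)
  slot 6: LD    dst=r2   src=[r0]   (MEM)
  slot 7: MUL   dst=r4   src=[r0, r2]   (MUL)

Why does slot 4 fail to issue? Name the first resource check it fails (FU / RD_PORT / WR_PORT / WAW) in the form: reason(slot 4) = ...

reason(slot 4) = RD_PORT

  0. MUL→r0 ⇒ go  {3A/1Mu/1Ld/1B | 5r 3w}
  1. BR ⇒ go  {3A/1Mu/1Ld/0B | 3r 3w}
  2. BR ⇒ no(FU)  {3A/1Mu/1Ld/0B | 3r 3w}
  3. ALU→r5 ⇒ go  {2A/1Mu/1Ld/0B | 1r 2w}
  4. ALU→r0 ⇒ no(RD_PORT)  {2A/1Mu/1Ld/0B | 1r 2w}
  5. MUL→r5 ⇒ no(RD_PORT)  {2A/1Mu/1Ld/0B | 1r 2w}
  6. MEM→r2 ⇒ go  {2A/1Mu/0Ld/0B | 0r 1w}
  7. MUL→r4 ⇒ no(RD_PORT)  {2A/1Mu/0Ld/0B | 0r 1w}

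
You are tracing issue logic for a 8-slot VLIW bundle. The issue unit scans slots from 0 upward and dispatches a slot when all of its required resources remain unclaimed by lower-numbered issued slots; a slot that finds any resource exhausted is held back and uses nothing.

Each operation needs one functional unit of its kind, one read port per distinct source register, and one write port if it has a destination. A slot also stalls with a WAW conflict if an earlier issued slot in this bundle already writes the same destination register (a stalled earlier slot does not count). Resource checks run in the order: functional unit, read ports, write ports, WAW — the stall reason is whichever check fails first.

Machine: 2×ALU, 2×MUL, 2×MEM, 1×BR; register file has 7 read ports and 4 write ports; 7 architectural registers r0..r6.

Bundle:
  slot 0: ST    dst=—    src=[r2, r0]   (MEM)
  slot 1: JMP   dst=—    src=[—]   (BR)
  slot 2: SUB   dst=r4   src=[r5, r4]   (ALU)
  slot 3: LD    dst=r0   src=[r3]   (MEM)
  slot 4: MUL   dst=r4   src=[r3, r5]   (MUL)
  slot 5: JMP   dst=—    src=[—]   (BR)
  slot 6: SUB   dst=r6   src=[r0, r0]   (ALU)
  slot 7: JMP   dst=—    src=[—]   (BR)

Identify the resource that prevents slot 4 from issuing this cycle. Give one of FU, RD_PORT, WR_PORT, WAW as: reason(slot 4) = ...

[0] MEM needs rd=2 wr=0: ok; after: ALU=2 MUL=2 MEM=1 BR=1, R=5, W=4
[1] BR needs rd=0 wr=0: ok; after: ALU=2 MUL=2 MEM=1 BR=0, R=5, W=4
[2] ALU needs rd=2 wr=1: ok; after: ALU=1 MUL=2 MEM=1 BR=0, R=3, W=3
[3] MEM needs rd=1 wr=1: ok; after: ALU=1 MUL=2 MEM=0 BR=0, R=2, W=2
[4] MUL needs rd=2 wr=1: WAW; after: ALU=1 MUL=2 MEM=0 BR=0, R=2, W=2
[5] BR needs rd=0 wr=0: FU; after: ALU=1 MUL=2 MEM=0 BR=0, R=2, W=2
[6] ALU needs rd=1 wr=1: ok; after: ALU=0 MUL=2 MEM=0 BR=0, R=1, W=1
[7] BR needs rd=0 wr=0: FU; after: ALU=0 MUL=2 MEM=0 BR=0, R=1, W=1

reason(slot 4) = WAW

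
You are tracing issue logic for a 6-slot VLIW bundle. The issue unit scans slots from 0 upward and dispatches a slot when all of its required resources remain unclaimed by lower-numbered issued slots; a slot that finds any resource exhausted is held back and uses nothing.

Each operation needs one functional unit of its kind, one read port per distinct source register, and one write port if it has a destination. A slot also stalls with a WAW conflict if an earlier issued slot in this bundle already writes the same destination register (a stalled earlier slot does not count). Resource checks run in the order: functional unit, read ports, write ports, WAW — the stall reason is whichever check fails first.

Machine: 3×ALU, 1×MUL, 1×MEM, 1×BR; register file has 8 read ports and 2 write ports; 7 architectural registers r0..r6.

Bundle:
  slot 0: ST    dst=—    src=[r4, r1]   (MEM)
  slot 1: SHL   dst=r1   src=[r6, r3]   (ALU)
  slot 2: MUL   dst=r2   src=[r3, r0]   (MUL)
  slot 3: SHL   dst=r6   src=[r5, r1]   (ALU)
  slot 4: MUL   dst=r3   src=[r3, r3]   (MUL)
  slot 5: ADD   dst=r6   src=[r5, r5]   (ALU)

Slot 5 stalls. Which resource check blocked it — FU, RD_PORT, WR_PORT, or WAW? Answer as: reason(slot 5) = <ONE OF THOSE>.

reason(slot 5) = WR_PORT

(0) want 1×MEM +2rd +0wr — yes → AL3|MU1|ME0|BR1|rd6|wr2
(1) want 1×ALU +2rd +1wr — yes → AL2|MU1|ME0|BR1|rd4|wr1
(2) want 1×MUL +2rd +1wr — yes → AL2|MU0|ME0|BR1|rd2|wr0
(3) want 1×ALU +2rd +1wr — WR_PORT → AL2|MU0|ME0|BR1|rd2|wr0
(4) want 1×MUL +1rd +1wr — FU → AL2|MU0|ME0|BR1|rd2|wr0
(5) want 1×ALU +1rd +1wr — WR_PORT → AL2|MU0|ME0|BR1|rd2|wr0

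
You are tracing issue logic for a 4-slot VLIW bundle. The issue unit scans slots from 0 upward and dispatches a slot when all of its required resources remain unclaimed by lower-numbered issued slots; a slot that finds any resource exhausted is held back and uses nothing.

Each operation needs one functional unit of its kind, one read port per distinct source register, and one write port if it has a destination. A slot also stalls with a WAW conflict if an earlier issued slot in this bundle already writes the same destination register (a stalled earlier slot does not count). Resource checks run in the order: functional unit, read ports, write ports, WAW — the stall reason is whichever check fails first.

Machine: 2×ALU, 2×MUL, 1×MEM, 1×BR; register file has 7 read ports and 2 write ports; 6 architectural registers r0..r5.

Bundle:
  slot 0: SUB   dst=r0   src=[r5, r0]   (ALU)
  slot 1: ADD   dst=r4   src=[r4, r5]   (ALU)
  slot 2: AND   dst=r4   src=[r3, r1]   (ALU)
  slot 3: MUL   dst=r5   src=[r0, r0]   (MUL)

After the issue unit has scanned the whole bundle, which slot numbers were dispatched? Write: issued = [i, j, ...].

slot 0 (ALU): ISSUE — free A1,Mu2,Ld1,B1 rp5 wp1
slot 1 (ALU): ISSUE — free A0,Mu2,Ld1,B1 rp3 wp0
slot 2 (ALU): stall FU — free A0,Mu2,Ld1,B1 rp3 wp0
slot 3 (MUL): stall WR_PORT — free A0,Mu2,Ld1,B1 rp3 wp0

issued = [0, 1]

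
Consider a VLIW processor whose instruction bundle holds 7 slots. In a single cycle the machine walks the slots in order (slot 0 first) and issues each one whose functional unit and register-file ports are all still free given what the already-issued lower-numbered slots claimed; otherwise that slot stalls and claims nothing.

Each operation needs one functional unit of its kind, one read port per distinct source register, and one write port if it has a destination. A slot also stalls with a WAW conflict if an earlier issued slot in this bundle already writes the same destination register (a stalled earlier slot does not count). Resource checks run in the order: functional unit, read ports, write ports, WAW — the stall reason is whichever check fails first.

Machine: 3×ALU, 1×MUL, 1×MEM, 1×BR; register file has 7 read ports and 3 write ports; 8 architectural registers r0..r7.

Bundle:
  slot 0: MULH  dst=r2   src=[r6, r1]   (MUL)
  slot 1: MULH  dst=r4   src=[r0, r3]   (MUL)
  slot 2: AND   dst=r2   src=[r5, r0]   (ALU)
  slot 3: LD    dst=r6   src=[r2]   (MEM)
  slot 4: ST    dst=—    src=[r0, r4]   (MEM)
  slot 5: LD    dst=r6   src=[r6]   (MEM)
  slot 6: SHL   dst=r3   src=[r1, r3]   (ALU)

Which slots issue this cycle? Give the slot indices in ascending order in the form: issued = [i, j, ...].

issued = [0, 3, 6]

[0] MUL needs rd=2 wr=1: ok; after: ALU=3 MUL=0 MEM=1 BR=1, R=5, W=2
[1] MUL needs rd=2 wr=1: FU; after: ALU=3 MUL=0 MEM=1 BR=1, R=5, W=2
[2] ALU needs rd=2 wr=1: WAW; after: ALU=3 MUL=0 MEM=1 BR=1, R=5, W=2
[3] MEM needs rd=1 wr=1: ok; after: ALU=3 MUL=0 MEM=0 BR=1, R=4, W=1
[4] MEM needs rd=2 wr=0: FU; after: ALU=3 MUL=0 MEM=0 BR=1, R=4, W=1
[5] MEM needs rd=1 wr=1: FU; after: ALU=3 MUL=0 MEM=0 BR=1, R=4, W=1
[6] ALU needs rd=2 wr=1: ok; after: ALU=2 MUL=0 MEM=0 BR=1, R=2, W=0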